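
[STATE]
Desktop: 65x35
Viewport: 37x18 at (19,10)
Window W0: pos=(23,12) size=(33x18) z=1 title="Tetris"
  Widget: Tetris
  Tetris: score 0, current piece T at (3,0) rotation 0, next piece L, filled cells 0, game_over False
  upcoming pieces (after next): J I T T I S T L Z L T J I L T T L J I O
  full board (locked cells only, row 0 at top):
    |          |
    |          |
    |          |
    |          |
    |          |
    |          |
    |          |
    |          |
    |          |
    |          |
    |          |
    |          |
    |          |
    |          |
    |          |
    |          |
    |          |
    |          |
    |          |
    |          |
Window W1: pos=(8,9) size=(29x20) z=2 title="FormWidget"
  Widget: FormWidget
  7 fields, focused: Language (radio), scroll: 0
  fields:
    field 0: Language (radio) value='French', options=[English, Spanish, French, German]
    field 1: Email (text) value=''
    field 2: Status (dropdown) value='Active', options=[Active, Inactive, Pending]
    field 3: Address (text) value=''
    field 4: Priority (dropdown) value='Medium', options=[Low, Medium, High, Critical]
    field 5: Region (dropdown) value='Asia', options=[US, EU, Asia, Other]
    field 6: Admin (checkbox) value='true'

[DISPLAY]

t                ┃                   
─────────────────┨                   
:   ( ) English  ┃━━━━━━━━━━━━━━━━━━┓
    [           ]┃                  ┃
    [Active    ▼]┃──────────────────┨
    [           ]┃xt:               ┃
:   [Medium    ▼]┃▒                 ┃
    [Asia      ▼]┃▒                 ┃
    [x]          ┃                  ┃
                 ┃                  ┃
                 ┃                  ┃
                 ┃ore:              ┃
                 ┃                  ┃
                 ┃                  ┃
                 ┃                  ┃
                 ┃                  ┃
                 ┃                  ┃
                 ┃                  ┃


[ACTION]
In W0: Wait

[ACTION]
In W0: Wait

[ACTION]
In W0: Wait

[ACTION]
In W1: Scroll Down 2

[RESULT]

t                ┃                   
─────────────────┨                   
    [Active    ▼]┃━━━━━━━━━━━━━━━━━━┓
    [           ]┃                  ┃
:   [Medium    ▼]┃──────────────────┨
    [Asia      ▼]┃xt:               ┃
    [x]          ┃▒                 ┃
                 ┃▒                 ┃
                 ┃                  ┃
                 ┃                  ┃
                 ┃                  ┃
                 ┃ore:              ┃
                 ┃                  ┃
                 ┃                  ┃
                 ┃                  ┃
                 ┃                  ┃
                 ┃                  ┃
                 ┃                  ┃


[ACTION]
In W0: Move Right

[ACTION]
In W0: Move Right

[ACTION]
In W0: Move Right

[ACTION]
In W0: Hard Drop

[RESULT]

t                ┃                   
─────────────────┨                   
    [Active    ▼]┃━━━━━━━━━━━━━━━━━━┓
    [           ]┃                  ┃
:   [Medium    ▼]┃──────────────────┨
    [Asia      ▼]┃xt:               ┃
    [x]          ┃                  ┃
                 ┃█                 ┃
                 ┃                  ┃
                 ┃                  ┃
                 ┃                  ┃
                 ┃ore:              ┃
                 ┃                  ┃
                 ┃                  ┃
                 ┃                  ┃
                 ┃                  ┃
                 ┃                  ┃
                 ┃                  ┃


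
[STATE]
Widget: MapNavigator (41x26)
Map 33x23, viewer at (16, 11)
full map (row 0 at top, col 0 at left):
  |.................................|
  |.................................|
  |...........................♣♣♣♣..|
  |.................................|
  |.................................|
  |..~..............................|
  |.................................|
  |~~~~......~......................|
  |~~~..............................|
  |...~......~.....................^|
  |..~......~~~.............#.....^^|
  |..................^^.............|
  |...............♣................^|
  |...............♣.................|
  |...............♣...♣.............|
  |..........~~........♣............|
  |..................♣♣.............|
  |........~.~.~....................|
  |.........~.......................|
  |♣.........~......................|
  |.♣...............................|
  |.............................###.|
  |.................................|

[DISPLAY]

                                         
                                         
    .................................    
    .................................    
    ...........................♣♣♣♣..    
    .................................    
    .................................    
    ..~..............................    
    .................................    
    ~~~~......~......................    
    ~~~..............................    
    ...~......~.....................^    
    ..~......~~~.............#.....^^    
    ................@.^^.............    
    ...............♣................^    
    ...............♣.................    
    ...............♣...♣.............    
    ..........~~........♣............    
    ..................♣♣.............    
    ........~.~.~....................    
    .........~.......................    
    ♣.........~......................    
    .♣...............................    
    .............................###.    
    .................................    
                                         


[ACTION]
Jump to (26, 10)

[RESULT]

                                         
                                         
                                         
...........................              
...........................              
.....................♣♣♣♣..              
...........................              
...........................              
...........................              
...........................              
....~......................              
...........................              
....~.....................^              
...~~~.............#@....^^              
............^^.............              
.........♣................^              
.........♣.................              
.........♣...♣.............              
....~~........♣............              
............♣♣.............              
..~.~.~....................              
...~.......................              
....~......................              
...........................              
.......................###.              
...........................              


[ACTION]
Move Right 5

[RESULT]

                                         
                                         
                                         
......................                   
......................                   
................♣♣♣♣..                   
......................                   
......................                   
......................                   
......................                   
......................                   
......................                   
.....................^                   
~.............#.....@^                   
.......^^.............                   
....♣................^                   
....♣.................                   
....♣...♣.............                   
~........♣............                   
.......♣♣.............                   
.~....................                   
......................                   
......................                   
......................                   
..................###.                   
......................                   


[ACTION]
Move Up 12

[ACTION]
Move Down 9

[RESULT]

                                         
                                         
                                         
                                         
......................                   
......................                   
................♣♣♣♣..                   
......................                   
......................                   
......................                   
......................                   
......................                   
......................                   
....................@^                   
~.............#.....^^                   
.......^^.............                   
....♣................^                   
....♣.................                   
....♣...♣.............                   
~........♣............                   
.......♣♣.............                   
.~....................                   
......................                   
......................                   
......................                   
..................###.                   


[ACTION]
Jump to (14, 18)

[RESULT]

      ..~..............................  
      .................................  
      ~~~~......~......................  
      ~~~..............................  
      ...~......~.....................^  
      ..~......~~~.............#.....^^  
      ..................^^.............  
      ...............♣................^  
      ...............♣.................  
      ...............♣...♣.............  
      ..........~~........♣............  
      ..................♣♣.............  
      ........~.~.~....................  
      .........~....@..................  
      ♣.........~......................  
      .♣...............................  
      .............................###.  
      .................................  
                                         
                                         
                                         
                                         
                                         
                                         
                                         
                                         


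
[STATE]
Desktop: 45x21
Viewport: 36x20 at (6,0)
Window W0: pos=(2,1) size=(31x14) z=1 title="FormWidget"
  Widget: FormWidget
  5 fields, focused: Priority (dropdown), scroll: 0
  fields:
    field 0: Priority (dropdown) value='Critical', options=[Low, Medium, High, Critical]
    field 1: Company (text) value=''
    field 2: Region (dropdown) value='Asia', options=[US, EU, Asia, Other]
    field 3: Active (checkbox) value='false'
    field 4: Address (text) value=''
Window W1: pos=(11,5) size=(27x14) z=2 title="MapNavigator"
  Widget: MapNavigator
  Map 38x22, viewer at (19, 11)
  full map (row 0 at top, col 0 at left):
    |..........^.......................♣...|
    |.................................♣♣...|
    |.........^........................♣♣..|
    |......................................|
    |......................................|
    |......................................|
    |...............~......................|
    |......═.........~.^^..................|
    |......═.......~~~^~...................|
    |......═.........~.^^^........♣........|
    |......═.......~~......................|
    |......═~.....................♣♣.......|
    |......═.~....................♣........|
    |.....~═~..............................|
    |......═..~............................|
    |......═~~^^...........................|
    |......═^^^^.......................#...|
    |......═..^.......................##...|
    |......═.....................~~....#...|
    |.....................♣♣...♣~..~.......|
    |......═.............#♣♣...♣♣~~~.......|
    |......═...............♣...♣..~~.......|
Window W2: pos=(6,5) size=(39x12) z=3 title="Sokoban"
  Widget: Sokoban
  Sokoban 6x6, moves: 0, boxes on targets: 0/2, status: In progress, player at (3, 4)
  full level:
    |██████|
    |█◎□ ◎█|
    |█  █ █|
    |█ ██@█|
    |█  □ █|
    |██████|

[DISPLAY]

                                    
━━━━━━━━━━━━━━━━━━━━━━━━━━┓         
rmWidget                  ┃         
──────────────────────────┨         
riority:   [Critical    ▼]┃         
┏━━━━━━━━━━━━━━━━━━━━━━━━━━━━━━━━━━━
┃ Sokoban                           
┠───────────────────────────────────
┃██████                             
┃█◎□ ◎█                             
┃█  █ █                             
┃█ ██@█                             
┃█  □ █                             
┃██████                             
┃Moves: 0  0/2                      
┃                                   
┗━━━━━━━━━━━━━━━━━━━━━━━━━━━━━━━━━━━
     ┃~~^^.....................┃    
     ┗━━━━━━━━━━━━━━━━━━━━━━━━━┛    
                                    


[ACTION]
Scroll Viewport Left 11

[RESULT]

                                    
  ┏━━━━━━━━━━━━━━━━━━━━━━━━━━━━━┓   
  ┃ FormWidget                  ┃   
  ┠─────────────────────────────┨   
  ┃> Priority:   [Critical    ▼]┃   
  ┃  C┏━━━━━━━━━━━━━━━━━━━━━━━━━━━━━
  ┃  R┃ Sokoban                     
  ┃  A┠─────────────────────────────
  ┃  A┃██████                       
  ┃   ┃█◎□ ◎█                       
  ┃   ┃█  █ █                       
  ┃   ┃█ ██@█                       
  ┃   ┃█  □ █                       
  ┃   ┃██████                       
  ┗━━━┃Moves: 0  0/2                
      ┃                             
      ┗━━━━━━━━━━━━━━━━━━━━━━━━━━━━━
           ┃~~^^....................
           ┗━━━━━━━━━━━━━━━━━━━━━━━━
                                    


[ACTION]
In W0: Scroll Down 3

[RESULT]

                                    
  ┏━━━━━━━━━━━━━━━━━━━━━━━━━━━━━┓   
  ┃ FormWidget                  ┃   
  ┠─────────────────────────────┨   
  ┃  Active:     [ ]            ┃   
  ┃  A┏━━━━━━━━━━━━━━━━━━━━━━━━━━━━━
  ┃   ┃ Sokoban                     
  ┃   ┠─────────────────────────────
  ┃   ┃██████                       
  ┃   ┃█◎□ ◎█                       
  ┃   ┃█  █ █                       
  ┃   ┃█ ██@█                       
  ┃   ┃█  □ █                       
  ┃   ┃██████                       
  ┗━━━┃Moves: 0  0/2                
      ┃                             
      ┗━━━━━━━━━━━━━━━━━━━━━━━━━━━━━
           ┃~~^^....................
           ┗━━━━━━━━━━━━━━━━━━━━━━━━
                                    


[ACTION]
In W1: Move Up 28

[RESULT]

                                    
  ┏━━━━━━━━━━━━━━━━━━━━━━━━━━━━━┓   
  ┃ FormWidget                  ┃   
  ┠─────────────────────────────┨   
  ┃  Active:     [ ]            ┃   
  ┃  A┏━━━━━━━━━━━━━━━━━━━━━━━━━━━━━
  ┃   ┃ Sokoban                     
  ┃   ┠─────────────────────────────
  ┃   ┃██████                       
  ┃   ┃█◎□ ◎█                       
  ┃   ┃█  █ █                       
  ┃   ┃█ ██@█                       
  ┃   ┃█  □ █                       
  ┃   ┃██████                       
  ┗━━━┃Moves: 0  0/2                
      ┃                             
      ┗━━━━━━━━━━━━━━━━━━━━━━━━━━━━━
           ┃........................
           ┗━━━━━━━━━━━━━━━━━━━━━━━━
                                    


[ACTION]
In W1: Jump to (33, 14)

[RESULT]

                                    
  ┏━━━━━━━━━━━━━━━━━━━━━━━━━━━━━┓   
  ┃ FormWidget                  ┃   
  ┠─────────────────────────────┨   
  ┃  Active:     [ ]            ┃   
  ┃  A┏━━━━━━━━━━━━━━━━━━━━━━━━━━━━━
  ┃   ┃ Sokoban                     
  ┃   ┠─────────────────────────────
  ┃   ┃██████                       
  ┃   ┃█◎□ ◎█                       
  ┃   ┃█  █ █                       
  ┃   ┃█ ██@█                       
  ┃   ┃█  □ █                       
  ┃   ┃██████                       
  ┗━━━┃Moves: 0  0/2                
      ┃                             
      ┗━━━━━━━━━━━━━━━━━━━━━━━━━━━━━
           ┃.......~~....#...       
           ┗━━━━━━━━━━━━━━━━━━━━━━━━
                                    


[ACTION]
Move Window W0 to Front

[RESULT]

                                    
  ┏━━━━━━━━━━━━━━━━━━━━━━━━━━━━━┓   
  ┃ FormWidget                  ┃   
  ┠─────────────────────────────┨   
  ┃  Active:     [ ]            ┃   
  ┃  Address:    [             ]┃━━━
  ┃                             ┃   
  ┃                             ┃───
  ┃                             ┃   
  ┃                             ┃   
  ┃                             ┃   
  ┃                             ┃   
  ┃                             ┃   
  ┃                             ┃   
  ┗━━━━━━━━━━━━━━━━━━━━━━━━━━━━━┛   
      ┃                             
      ┗━━━━━━━━━━━━━━━━━━━━━━━━━━━━━
           ┃.......~~....#...       
           ┗━━━━━━━━━━━━━━━━━━━━━━━━
                                    


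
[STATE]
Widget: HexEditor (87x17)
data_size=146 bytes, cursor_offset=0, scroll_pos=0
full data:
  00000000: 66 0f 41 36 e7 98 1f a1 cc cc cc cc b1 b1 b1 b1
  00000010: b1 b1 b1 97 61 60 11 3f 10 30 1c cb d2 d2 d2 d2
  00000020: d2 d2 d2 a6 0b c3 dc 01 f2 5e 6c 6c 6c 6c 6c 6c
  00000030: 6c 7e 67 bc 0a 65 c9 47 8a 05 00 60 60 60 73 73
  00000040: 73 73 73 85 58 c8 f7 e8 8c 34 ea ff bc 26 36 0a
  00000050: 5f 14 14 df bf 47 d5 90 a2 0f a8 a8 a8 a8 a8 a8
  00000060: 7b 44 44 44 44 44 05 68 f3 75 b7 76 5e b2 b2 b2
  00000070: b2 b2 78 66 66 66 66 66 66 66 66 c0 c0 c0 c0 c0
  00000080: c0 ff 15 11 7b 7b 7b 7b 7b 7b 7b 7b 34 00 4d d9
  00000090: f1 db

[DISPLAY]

00000000  66 0f 41 36 e7 98 1f a1  cc cc cc cc b1 b1 b1 b1  |f.A6............|         
00000010  b1 b1 b1 97 61 60 11 3f  10 30 1c cb d2 d2 d2 d2  |....a`.?.0......|         
00000020  d2 d2 d2 a6 0b c3 dc 01  f2 5e 6c 6c 6c 6c 6c 6c  |.........^llllll|         
00000030  6c 7e 67 bc 0a 65 c9 47  8a 05 00 60 60 60 73 73  |l~g..e.G...```ss|         
00000040  73 73 73 85 58 c8 f7 e8  8c 34 ea ff bc 26 36 0a  |sss.X....4...&6.|         
00000050  5f 14 14 df bf 47 d5 90  a2 0f a8 a8 a8 a8 a8 a8  |_....G..........|         
00000060  7b 44 44 44 44 44 05 68  f3 75 b7 76 5e b2 b2 b2  |{DDDDD.h.u.v^...|         
00000070  b2 b2 78 66 66 66 66 66  66 66 66 c0 c0 c0 c0 c0  |..xffffffff.....|         
00000080  c0 ff 15 11 7b 7b 7b 7b  7b 7b 7b 7b 34 00 4d d9  |....{{{{{{{{4.M.|         
00000090  f1 db                                             |..              |         
                                                                                       
                                                                                       
                                                                                       
                                                                                       
                                                                                       
                                                                                       
                                                                                       


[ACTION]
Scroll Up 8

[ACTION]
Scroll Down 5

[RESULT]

00000050  5f 14 14 df bf 47 d5 90  a2 0f a8 a8 a8 a8 a8 a8  |_....G..........|         
00000060  7b 44 44 44 44 44 05 68  f3 75 b7 76 5e b2 b2 b2  |{DDDDD.h.u.v^...|         
00000070  b2 b2 78 66 66 66 66 66  66 66 66 c0 c0 c0 c0 c0  |..xffffffff.....|         
00000080  c0 ff 15 11 7b 7b 7b 7b  7b 7b 7b 7b 34 00 4d d9  |....{{{{{{{{4.M.|         
00000090  f1 db                                             |..              |         
                                                                                       
                                                                                       
                                                                                       
                                                                                       
                                                                                       
                                                                                       
                                                                                       
                                                                                       
                                                                                       
                                                                                       
                                                                                       
                                                                                       


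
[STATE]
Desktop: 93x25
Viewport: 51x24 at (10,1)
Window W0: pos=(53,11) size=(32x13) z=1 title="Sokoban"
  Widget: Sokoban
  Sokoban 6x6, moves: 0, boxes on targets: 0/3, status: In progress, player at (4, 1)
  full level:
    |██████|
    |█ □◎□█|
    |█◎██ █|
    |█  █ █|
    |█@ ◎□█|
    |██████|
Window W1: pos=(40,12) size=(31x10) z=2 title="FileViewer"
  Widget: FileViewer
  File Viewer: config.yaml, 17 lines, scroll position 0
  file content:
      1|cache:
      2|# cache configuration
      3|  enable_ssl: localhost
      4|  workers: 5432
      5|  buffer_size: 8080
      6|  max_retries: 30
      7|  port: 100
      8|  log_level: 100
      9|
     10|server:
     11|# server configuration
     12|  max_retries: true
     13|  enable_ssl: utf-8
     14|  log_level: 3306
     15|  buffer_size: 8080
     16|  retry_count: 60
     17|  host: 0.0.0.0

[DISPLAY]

                                                   
                                                   
                                                   
                                                   
                                                   
                                                   
                                                   
                                                   
                                                   
                                                   
                                           ┏━━━━━━━
                              ┏━━━━━━━━━━━━━━━━━━━━
                              ┃ FileViewer         
                              ┠────────────────────
                              ┃cache:              
                              ┃# cache configuratio
                              ┃  enable_ssl: localh
                              ┃  workers: 5432     
                              ┃  buffer_size: 8080 
                              ┃  max_retries: 30   
                              ┗━━━━━━━━━━━━━━━━━━━━
                                           ┃       
                                           ┗━━━━━━━
                                                   


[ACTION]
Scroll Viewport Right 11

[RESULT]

                                                   
                                                   
                                                   
                                                   
                                                   
                                                   
                                                   
                                                   
                                                   
                                                   
                                ┏━━━━━━━━━━━━━━━━━━
                   ┏━━━━━━━━━━━━━━━━━━━━━━━━━━━━━┓ 
                   ┃ FileViewer                  ┃─
                   ┠─────────────────────────────┨ 
                   ┃cache:                      ▲┃ 
                   ┃# cache configuration       █┃ 
                   ┃  enable_ssl: localhost     ░┃ 
                   ┃  workers: 5432             ░┃ 
                   ┃  buffer_size: 8080         ░┃ 
                   ┃  max_retries: 30           ▼┃ 
                   ┗━━━━━━━━━━━━━━━━━━━━━━━━━━━━━┛ 
                                ┃                  
                                ┗━━━━━━━━━━━━━━━━━━
                                                   


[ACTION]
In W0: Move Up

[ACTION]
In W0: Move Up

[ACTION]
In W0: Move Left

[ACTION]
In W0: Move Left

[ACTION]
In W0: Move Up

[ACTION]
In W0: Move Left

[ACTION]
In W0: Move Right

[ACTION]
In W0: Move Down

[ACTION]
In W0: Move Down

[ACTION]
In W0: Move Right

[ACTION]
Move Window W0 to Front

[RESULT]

                                                   
                                                   
                                                   
                                                   
                                                   
                                                   
                                                   
                                                   
                                                   
                                                   
                                ┏━━━━━━━━━━━━━━━━━━
                   ┏━━━━━━━━━━━━┃ Sokoban          
                   ┃ FileViewer ┠──────────────────
                   ┠────────────┃██████            
                   ┃cache:      ┃█ @■□█            
                   ┃# cache conf┃█◎██ █            
                   ┃  enable_ssl┃█  █ █            
                   ┃  workers: 5┃█  ◎□█            
                   ┃  buffer_siz┃██████            
                   ┃  max_retrie┃Moves: 4  1/3     
                   ┗━━━━━━━━━━━━┃                  
                                ┃                  
                                ┗━━━━━━━━━━━━━━━━━━
                                                   


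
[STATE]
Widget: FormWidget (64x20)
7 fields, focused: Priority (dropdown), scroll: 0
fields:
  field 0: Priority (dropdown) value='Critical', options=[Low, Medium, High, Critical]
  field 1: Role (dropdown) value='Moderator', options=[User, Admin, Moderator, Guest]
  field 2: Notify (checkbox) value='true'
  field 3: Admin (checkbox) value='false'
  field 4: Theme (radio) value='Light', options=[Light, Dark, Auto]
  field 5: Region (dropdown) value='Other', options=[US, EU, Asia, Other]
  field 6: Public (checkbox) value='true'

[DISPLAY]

> Priority:   [Critical                                       ▼]
  Role:       [Moderator                                      ▼]
  Notify:     [x]                                               
  Admin:      [ ]                                               
  Theme:      (●) Light  ( ) Dark  ( ) Auto                     
  Region:     [Other                                          ▼]
  Public:     [x]                                               
                                                                
                                                                
                                                                
                                                                
                                                                
                                                                
                                                                
                                                                
                                                                
                                                                
                                                                
                                                                
                                                                


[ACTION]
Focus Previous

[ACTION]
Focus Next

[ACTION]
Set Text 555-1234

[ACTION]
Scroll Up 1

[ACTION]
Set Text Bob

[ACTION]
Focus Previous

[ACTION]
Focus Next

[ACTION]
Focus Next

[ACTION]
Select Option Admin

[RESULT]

  Priority:   [Critical                                       ▼]
> Role:       [Admin                                          ▼]
  Notify:     [x]                                               
  Admin:      [ ]                                               
  Theme:      (●) Light  ( ) Dark  ( ) Auto                     
  Region:     [Other                                          ▼]
  Public:     [x]                                               
                                                                
                                                                
                                                                
                                                                
                                                                
                                                                
                                                                
                                                                
                                                                
                                                                
                                                                
                                                                
                                                                


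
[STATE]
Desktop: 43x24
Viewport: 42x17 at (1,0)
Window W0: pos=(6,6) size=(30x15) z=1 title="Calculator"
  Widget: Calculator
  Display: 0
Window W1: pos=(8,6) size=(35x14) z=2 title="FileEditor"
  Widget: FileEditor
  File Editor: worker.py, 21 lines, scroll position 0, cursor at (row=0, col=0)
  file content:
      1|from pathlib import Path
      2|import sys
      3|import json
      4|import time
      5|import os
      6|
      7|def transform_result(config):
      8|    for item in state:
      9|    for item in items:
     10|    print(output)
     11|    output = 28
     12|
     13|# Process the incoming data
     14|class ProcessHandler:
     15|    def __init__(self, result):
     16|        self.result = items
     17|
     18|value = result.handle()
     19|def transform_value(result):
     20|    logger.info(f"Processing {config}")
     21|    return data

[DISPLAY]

                                          
                                          
                                          
                                          
                                          
                                          
     ┏━┏━━━━━━━━━━━━━━━━━━━━━━━━━━━━━━━━━┓
     ┃ ┃ FileEditor                      ┃
     ┠─┠─────────────────────────────────┨
     ┃ ┃█rom pathlib import Path        ▲┃
     ┃┌┃import sys                      █┃
     ┃│┃import json                     ░┃
     ┃├┃import time                     ░┃
     ┃│┃import os                       ░┃
     ┃├┃                                ░┃
     ┃│┃def transform_result(config):   ░┃
     ┃├┃    for item in state:          ░┃


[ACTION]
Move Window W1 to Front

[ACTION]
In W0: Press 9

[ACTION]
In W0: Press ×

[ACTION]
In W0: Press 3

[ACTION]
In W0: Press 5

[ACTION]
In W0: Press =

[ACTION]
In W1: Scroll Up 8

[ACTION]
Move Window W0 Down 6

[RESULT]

                                          
                                          
                                          
                                          
                                          
                                          
       ┏━━━━━━━━━━━━━━━━━━━━━━━━━━━━━━━━━┓
       ┃ FileEditor                      ┃
       ┠─────────────────────────────────┨
     ┏━┃█rom pathlib import Path        ▲┃
     ┃ ┃import sys                      █┃
     ┠─┃import json                     ░┃
     ┃ ┃import time                     ░┃
     ┃┌┃import os                       ░┃
     ┃│┃                                ░┃
     ┃├┃def transform_result(config):   ░┃
     ┃│┃    for item in state:          ░┃


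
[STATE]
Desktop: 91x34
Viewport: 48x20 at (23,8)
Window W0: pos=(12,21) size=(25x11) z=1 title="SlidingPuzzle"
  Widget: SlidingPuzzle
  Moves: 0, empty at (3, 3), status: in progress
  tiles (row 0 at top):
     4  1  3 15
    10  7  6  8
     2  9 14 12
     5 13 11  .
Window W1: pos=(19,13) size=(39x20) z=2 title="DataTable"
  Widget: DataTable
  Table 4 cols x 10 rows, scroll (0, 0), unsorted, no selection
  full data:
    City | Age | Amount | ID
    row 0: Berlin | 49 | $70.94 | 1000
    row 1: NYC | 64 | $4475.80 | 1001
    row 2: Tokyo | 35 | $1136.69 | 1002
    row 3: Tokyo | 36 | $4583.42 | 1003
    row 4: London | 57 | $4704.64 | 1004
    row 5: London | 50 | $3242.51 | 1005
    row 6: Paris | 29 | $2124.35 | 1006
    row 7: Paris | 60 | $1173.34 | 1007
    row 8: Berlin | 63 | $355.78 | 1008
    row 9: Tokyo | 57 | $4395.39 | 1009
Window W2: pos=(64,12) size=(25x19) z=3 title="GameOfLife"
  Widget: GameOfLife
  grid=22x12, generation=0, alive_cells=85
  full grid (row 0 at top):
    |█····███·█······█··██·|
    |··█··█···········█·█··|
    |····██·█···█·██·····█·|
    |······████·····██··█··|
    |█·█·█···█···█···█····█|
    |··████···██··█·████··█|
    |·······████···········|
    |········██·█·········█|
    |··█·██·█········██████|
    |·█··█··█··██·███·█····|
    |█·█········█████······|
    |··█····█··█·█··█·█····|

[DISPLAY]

                                                
                                                
                                                
                                                
                                         ┏━━━━━━
━━━━━━━━━━━━━━━━━━━━━━━━━━━━━━━━━━┓      ┃ GameO
taTable                           ┃      ┠──────
──────────────────────────────────┨      ┃Gen: 0
y  │Age│Amount  │ID               ┃      ┃█····█
───┼───┼────────┼────             ┃      ┃··█··█
lin│49 │$70.94  │1000             ┃      ┃····██
   │64 │$4475.80│1001             ┃      ┃······
yo │35 │$1136.69│1002             ┃      ┃█·█·█·
yo │36 │$4583.42│1003             ┃      ┃··████
don│57 │$4704.64│1004             ┃      ┃······
don│50 │$3242.51│1005             ┃      ┃······
is │29 │$2124.35│1006             ┃      ┃··█·██
is │60 │$1173.34│1007             ┃      ┃·█··█·
lin│63 │$355.78 │1008             ┃      ┃█·█···
yo │57 │$4395.39│1009             ┃      ┃··█···


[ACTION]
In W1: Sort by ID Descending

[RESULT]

                                                
                                                
                                                
                                                
                                         ┏━━━━━━
━━━━━━━━━━━━━━━━━━━━━━━━━━━━━━━━━━┓      ┃ GameO
taTable                           ┃      ┠──────
──────────────────────────────────┨      ┃Gen: 0
y  │Age│Amount  │ID ▼             ┃      ┃█····█
───┼───┼────────┼────             ┃      ┃··█··█
yo │57 │$4395.39│1009             ┃      ┃····██
lin│63 │$355.78 │1008             ┃      ┃······
is │60 │$1173.34│1007             ┃      ┃█·█·█·
is │29 │$2124.35│1006             ┃      ┃··████
don│50 │$3242.51│1005             ┃      ┃······
don│57 │$4704.64│1004             ┃      ┃······
yo │36 │$4583.42│1003             ┃      ┃··█·██
yo │35 │$1136.69│1002             ┃      ┃·█··█·
   │64 │$4475.80│1001             ┃      ┃█·█···
lin│49 │$70.94  │1000             ┃      ┃··█···


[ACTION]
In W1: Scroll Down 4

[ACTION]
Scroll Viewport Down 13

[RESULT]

taTable                           ┃      ┠──────
──────────────────────────────────┨      ┃Gen: 0
y  │Age│Amount  │ID ▼             ┃      ┃█····█
───┼───┼────────┼────             ┃      ┃··█··█
yo │57 │$4395.39│1009             ┃      ┃····██
lin│63 │$355.78 │1008             ┃      ┃······
is │60 │$1173.34│1007             ┃      ┃█·█·█·
is │29 │$2124.35│1006             ┃      ┃··████
don│50 │$3242.51│1005             ┃      ┃······
don│57 │$4704.64│1004             ┃      ┃······
yo │36 │$4583.42│1003             ┃      ┃··█·██
yo │35 │$1136.69│1002             ┃      ┃·█··█·
   │64 │$4475.80│1001             ┃      ┃█·█···
lin│49 │$70.94  │1000             ┃      ┃··█···
                                  ┃      ┃      
                                  ┃      ┃      
                                  ┃      ┗━━━━━━
                                  ┃             
━━━━━━━━━━━━━━━━━━━━━━━━━━━━━━━━━━┛             
                                                
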